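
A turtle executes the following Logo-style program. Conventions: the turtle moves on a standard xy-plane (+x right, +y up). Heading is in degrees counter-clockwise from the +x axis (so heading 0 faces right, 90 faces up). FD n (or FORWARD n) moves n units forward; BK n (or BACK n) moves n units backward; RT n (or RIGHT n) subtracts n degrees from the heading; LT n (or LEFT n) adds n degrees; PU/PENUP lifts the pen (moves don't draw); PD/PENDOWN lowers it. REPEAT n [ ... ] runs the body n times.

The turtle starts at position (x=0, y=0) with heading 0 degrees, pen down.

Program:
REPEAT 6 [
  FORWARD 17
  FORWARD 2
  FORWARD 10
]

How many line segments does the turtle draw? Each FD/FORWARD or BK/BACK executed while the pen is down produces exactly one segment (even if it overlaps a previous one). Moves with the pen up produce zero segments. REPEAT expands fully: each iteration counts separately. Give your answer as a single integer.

Executing turtle program step by step:
Start: pos=(0,0), heading=0, pen down
REPEAT 6 [
  -- iteration 1/6 --
  FD 17: (0,0) -> (17,0) [heading=0, draw]
  FD 2: (17,0) -> (19,0) [heading=0, draw]
  FD 10: (19,0) -> (29,0) [heading=0, draw]
  -- iteration 2/6 --
  FD 17: (29,0) -> (46,0) [heading=0, draw]
  FD 2: (46,0) -> (48,0) [heading=0, draw]
  FD 10: (48,0) -> (58,0) [heading=0, draw]
  -- iteration 3/6 --
  FD 17: (58,0) -> (75,0) [heading=0, draw]
  FD 2: (75,0) -> (77,0) [heading=0, draw]
  FD 10: (77,0) -> (87,0) [heading=0, draw]
  -- iteration 4/6 --
  FD 17: (87,0) -> (104,0) [heading=0, draw]
  FD 2: (104,0) -> (106,0) [heading=0, draw]
  FD 10: (106,0) -> (116,0) [heading=0, draw]
  -- iteration 5/6 --
  FD 17: (116,0) -> (133,0) [heading=0, draw]
  FD 2: (133,0) -> (135,0) [heading=0, draw]
  FD 10: (135,0) -> (145,0) [heading=0, draw]
  -- iteration 6/6 --
  FD 17: (145,0) -> (162,0) [heading=0, draw]
  FD 2: (162,0) -> (164,0) [heading=0, draw]
  FD 10: (164,0) -> (174,0) [heading=0, draw]
]
Final: pos=(174,0), heading=0, 18 segment(s) drawn
Segments drawn: 18

Answer: 18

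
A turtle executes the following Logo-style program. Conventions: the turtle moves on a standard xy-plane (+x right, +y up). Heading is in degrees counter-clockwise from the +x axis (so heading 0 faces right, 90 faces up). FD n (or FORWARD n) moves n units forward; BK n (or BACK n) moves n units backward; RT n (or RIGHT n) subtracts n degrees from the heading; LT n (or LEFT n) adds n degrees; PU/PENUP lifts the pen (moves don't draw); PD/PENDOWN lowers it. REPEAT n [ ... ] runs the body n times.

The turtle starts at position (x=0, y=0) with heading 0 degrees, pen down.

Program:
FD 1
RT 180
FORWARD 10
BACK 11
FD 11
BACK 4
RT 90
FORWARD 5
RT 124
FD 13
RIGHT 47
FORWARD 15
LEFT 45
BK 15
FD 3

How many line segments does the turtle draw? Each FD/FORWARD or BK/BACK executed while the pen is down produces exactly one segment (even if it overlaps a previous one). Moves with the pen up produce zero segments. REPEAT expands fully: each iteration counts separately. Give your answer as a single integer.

Executing turtle program step by step:
Start: pos=(0,0), heading=0, pen down
FD 1: (0,0) -> (1,0) [heading=0, draw]
RT 180: heading 0 -> 180
FD 10: (1,0) -> (-9,0) [heading=180, draw]
BK 11: (-9,0) -> (2,0) [heading=180, draw]
FD 11: (2,0) -> (-9,0) [heading=180, draw]
BK 4: (-9,0) -> (-5,0) [heading=180, draw]
RT 90: heading 180 -> 90
FD 5: (-5,0) -> (-5,5) [heading=90, draw]
RT 124: heading 90 -> 326
FD 13: (-5,5) -> (5.777,-2.27) [heading=326, draw]
RT 47: heading 326 -> 279
FD 15: (5.777,-2.27) -> (8.124,-17.085) [heading=279, draw]
LT 45: heading 279 -> 324
BK 15: (8.124,-17.085) -> (-4.011,-8.268) [heading=324, draw]
FD 3: (-4.011,-8.268) -> (-1.584,-10.031) [heading=324, draw]
Final: pos=(-1.584,-10.031), heading=324, 10 segment(s) drawn
Segments drawn: 10

Answer: 10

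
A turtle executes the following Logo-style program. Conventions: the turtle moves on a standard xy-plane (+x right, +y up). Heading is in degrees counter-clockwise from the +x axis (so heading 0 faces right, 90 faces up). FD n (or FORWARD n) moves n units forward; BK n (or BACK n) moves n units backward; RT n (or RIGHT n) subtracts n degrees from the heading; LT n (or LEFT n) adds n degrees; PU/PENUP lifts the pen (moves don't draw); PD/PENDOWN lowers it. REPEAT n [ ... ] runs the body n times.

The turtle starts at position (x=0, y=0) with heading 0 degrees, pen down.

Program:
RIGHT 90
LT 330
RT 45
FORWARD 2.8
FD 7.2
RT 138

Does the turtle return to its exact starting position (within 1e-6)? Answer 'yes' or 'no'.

Executing turtle program step by step:
Start: pos=(0,0), heading=0, pen down
RT 90: heading 0 -> 270
LT 330: heading 270 -> 240
RT 45: heading 240 -> 195
FD 2.8: (0,0) -> (-2.705,-0.725) [heading=195, draw]
FD 7.2: (-2.705,-0.725) -> (-9.659,-2.588) [heading=195, draw]
RT 138: heading 195 -> 57
Final: pos=(-9.659,-2.588), heading=57, 2 segment(s) drawn

Start position: (0, 0)
Final position: (-9.659, -2.588)
Distance = 10; >= 1e-6 -> NOT closed

Answer: no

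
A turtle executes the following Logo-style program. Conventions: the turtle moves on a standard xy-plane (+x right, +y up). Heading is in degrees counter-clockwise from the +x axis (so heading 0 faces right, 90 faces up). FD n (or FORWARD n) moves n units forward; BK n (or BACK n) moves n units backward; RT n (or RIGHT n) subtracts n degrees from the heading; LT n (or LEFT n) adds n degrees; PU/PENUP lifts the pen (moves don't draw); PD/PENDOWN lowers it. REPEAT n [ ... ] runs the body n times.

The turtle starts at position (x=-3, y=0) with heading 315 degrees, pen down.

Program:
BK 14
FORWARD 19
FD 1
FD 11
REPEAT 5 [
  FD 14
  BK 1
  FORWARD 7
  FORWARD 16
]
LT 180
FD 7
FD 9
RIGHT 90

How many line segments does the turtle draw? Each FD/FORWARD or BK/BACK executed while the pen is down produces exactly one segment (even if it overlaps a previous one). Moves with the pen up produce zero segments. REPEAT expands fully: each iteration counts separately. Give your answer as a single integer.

Answer: 26

Derivation:
Executing turtle program step by step:
Start: pos=(-3,0), heading=315, pen down
BK 14: (-3,0) -> (-12.899,9.899) [heading=315, draw]
FD 19: (-12.899,9.899) -> (0.536,-3.536) [heading=315, draw]
FD 1: (0.536,-3.536) -> (1.243,-4.243) [heading=315, draw]
FD 11: (1.243,-4.243) -> (9.021,-12.021) [heading=315, draw]
REPEAT 5 [
  -- iteration 1/5 --
  FD 14: (9.021,-12.021) -> (18.92,-21.92) [heading=315, draw]
  BK 1: (18.92,-21.92) -> (18.213,-21.213) [heading=315, draw]
  FD 7: (18.213,-21.213) -> (23.163,-26.163) [heading=315, draw]
  FD 16: (23.163,-26.163) -> (34.477,-37.477) [heading=315, draw]
  -- iteration 2/5 --
  FD 14: (34.477,-37.477) -> (44.376,-47.376) [heading=315, draw]
  BK 1: (44.376,-47.376) -> (43.669,-46.669) [heading=315, draw]
  FD 7: (43.669,-46.669) -> (48.619,-51.619) [heading=315, draw]
  FD 16: (48.619,-51.619) -> (59.933,-62.933) [heading=315, draw]
  -- iteration 3/5 --
  FD 14: (59.933,-62.933) -> (69.832,-72.832) [heading=315, draw]
  BK 1: (69.832,-72.832) -> (69.125,-72.125) [heading=315, draw]
  FD 7: (69.125,-72.125) -> (74.075,-77.075) [heading=315, draw]
  FD 16: (74.075,-77.075) -> (85.388,-88.388) [heading=315, draw]
  -- iteration 4/5 --
  FD 14: (85.388,-88.388) -> (95.288,-98.288) [heading=315, draw]
  BK 1: (95.288,-98.288) -> (94.581,-97.581) [heading=315, draw]
  FD 7: (94.581,-97.581) -> (99.53,-102.53) [heading=315, draw]
  FD 16: (99.53,-102.53) -> (110.844,-113.844) [heading=315, draw]
  -- iteration 5/5 --
  FD 14: (110.844,-113.844) -> (120.744,-123.744) [heading=315, draw]
  BK 1: (120.744,-123.744) -> (120.037,-123.037) [heading=315, draw]
  FD 7: (120.037,-123.037) -> (124.986,-127.986) [heading=315, draw]
  FD 16: (124.986,-127.986) -> (136.3,-139.3) [heading=315, draw]
]
LT 180: heading 315 -> 135
FD 7: (136.3,-139.3) -> (131.35,-134.35) [heading=135, draw]
FD 9: (131.35,-134.35) -> (124.986,-127.986) [heading=135, draw]
RT 90: heading 135 -> 45
Final: pos=(124.986,-127.986), heading=45, 26 segment(s) drawn
Segments drawn: 26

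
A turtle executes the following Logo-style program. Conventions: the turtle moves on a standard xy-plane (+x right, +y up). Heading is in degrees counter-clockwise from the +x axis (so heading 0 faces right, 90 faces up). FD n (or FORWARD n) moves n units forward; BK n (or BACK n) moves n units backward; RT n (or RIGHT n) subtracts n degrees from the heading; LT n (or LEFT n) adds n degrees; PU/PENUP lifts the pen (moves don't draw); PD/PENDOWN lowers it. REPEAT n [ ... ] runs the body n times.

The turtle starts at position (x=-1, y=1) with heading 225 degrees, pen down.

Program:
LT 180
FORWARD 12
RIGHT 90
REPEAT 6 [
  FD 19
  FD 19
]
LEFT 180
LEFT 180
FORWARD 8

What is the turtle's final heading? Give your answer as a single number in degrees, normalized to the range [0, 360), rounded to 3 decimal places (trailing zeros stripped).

Executing turtle program step by step:
Start: pos=(-1,1), heading=225, pen down
LT 180: heading 225 -> 45
FD 12: (-1,1) -> (7.485,9.485) [heading=45, draw]
RT 90: heading 45 -> 315
REPEAT 6 [
  -- iteration 1/6 --
  FD 19: (7.485,9.485) -> (20.92,-3.95) [heading=315, draw]
  FD 19: (20.92,-3.95) -> (34.355,-17.385) [heading=315, draw]
  -- iteration 2/6 --
  FD 19: (34.355,-17.385) -> (47.79,-30.82) [heading=315, draw]
  FD 19: (47.79,-30.82) -> (61.225,-44.255) [heading=315, draw]
  -- iteration 3/6 --
  FD 19: (61.225,-44.255) -> (74.66,-57.69) [heading=315, draw]
  FD 19: (74.66,-57.69) -> (88.095,-71.125) [heading=315, draw]
  -- iteration 4/6 --
  FD 19: (88.095,-71.125) -> (101.53,-84.56) [heading=315, draw]
  FD 19: (101.53,-84.56) -> (114.966,-97.995) [heading=315, draw]
  -- iteration 5/6 --
  FD 19: (114.966,-97.995) -> (128.401,-111.43) [heading=315, draw]
  FD 19: (128.401,-111.43) -> (141.836,-124.865) [heading=315, draw]
  -- iteration 6/6 --
  FD 19: (141.836,-124.865) -> (155.271,-138.3) [heading=315, draw]
  FD 19: (155.271,-138.3) -> (168.706,-151.735) [heading=315, draw]
]
LT 180: heading 315 -> 135
LT 180: heading 135 -> 315
FD 8: (168.706,-151.735) -> (174.362,-157.392) [heading=315, draw]
Final: pos=(174.362,-157.392), heading=315, 14 segment(s) drawn

Answer: 315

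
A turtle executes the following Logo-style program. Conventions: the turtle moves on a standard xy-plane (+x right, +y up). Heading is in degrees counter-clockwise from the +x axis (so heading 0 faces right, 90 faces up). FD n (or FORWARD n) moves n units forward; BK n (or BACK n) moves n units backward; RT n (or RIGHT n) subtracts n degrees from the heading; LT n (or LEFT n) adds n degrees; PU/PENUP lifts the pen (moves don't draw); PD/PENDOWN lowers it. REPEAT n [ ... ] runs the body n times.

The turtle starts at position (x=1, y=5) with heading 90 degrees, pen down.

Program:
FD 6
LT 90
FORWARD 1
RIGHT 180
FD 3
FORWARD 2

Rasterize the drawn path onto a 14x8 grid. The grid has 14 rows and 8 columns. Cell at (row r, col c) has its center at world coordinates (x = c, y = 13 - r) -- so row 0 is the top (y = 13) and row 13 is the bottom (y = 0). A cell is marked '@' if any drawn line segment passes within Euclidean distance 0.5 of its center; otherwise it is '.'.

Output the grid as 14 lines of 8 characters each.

Answer: ........
........
@@@@@@..
.@......
.@......
.@......
.@......
.@......
.@......
........
........
........
........
........

Derivation:
Segment 0: (1,5) -> (1,11)
Segment 1: (1,11) -> (0,11)
Segment 2: (0,11) -> (3,11)
Segment 3: (3,11) -> (5,11)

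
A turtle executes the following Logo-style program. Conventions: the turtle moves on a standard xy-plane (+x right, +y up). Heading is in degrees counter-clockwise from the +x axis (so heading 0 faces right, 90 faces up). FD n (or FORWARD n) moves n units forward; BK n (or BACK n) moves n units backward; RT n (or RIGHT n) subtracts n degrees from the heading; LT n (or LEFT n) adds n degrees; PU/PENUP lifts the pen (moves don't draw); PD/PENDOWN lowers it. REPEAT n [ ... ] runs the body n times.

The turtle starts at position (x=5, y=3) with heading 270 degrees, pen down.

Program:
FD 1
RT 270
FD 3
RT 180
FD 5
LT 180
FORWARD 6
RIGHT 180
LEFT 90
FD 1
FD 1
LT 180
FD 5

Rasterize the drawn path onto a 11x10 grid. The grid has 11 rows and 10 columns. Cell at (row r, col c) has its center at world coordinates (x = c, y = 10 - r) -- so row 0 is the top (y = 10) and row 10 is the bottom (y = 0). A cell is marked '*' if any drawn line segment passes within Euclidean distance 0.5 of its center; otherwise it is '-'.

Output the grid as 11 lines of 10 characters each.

Segment 0: (5,3) -> (5,2)
Segment 1: (5,2) -> (8,2)
Segment 2: (8,2) -> (3,2)
Segment 3: (3,2) -> (9,2)
Segment 4: (9,2) -> (9,1)
Segment 5: (9,1) -> (9,-0)
Segment 6: (9,-0) -> (9,5)

Answer: ----------
----------
----------
----------
----------
---------*
---------*
-----*---*
---*******
---------*
---------*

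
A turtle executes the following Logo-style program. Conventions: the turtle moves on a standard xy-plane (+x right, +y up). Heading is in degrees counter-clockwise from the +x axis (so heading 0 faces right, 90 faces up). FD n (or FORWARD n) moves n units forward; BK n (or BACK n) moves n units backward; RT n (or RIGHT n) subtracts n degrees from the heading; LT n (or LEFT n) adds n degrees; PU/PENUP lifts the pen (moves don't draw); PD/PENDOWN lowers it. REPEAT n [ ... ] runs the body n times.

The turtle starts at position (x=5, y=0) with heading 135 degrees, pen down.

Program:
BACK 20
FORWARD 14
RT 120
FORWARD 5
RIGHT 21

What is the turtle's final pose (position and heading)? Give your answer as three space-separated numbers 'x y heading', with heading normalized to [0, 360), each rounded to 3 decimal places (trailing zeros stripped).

Executing turtle program step by step:
Start: pos=(5,0), heading=135, pen down
BK 20: (5,0) -> (19.142,-14.142) [heading=135, draw]
FD 14: (19.142,-14.142) -> (9.243,-4.243) [heading=135, draw]
RT 120: heading 135 -> 15
FD 5: (9.243,-4.243) -> (14.072,-2.949) [heading=15, draw]
RT 21: heading 15 -> 354
Final: pos=(14.072,-2.949), heading=354, 3 segment(s) drawn

Answer: 14.072 -2.949 354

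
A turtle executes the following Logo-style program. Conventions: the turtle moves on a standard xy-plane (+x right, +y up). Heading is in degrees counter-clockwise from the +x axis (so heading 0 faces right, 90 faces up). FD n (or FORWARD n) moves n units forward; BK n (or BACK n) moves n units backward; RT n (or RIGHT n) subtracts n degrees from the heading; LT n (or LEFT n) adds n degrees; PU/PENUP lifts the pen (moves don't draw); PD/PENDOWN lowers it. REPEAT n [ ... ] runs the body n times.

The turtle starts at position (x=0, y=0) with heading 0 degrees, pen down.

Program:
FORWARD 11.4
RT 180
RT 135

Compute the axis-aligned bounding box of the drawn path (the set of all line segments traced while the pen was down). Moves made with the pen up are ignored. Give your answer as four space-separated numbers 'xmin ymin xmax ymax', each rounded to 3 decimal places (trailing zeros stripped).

Executing turtle program step by step:
Start: pos=(0,0), heading=0, pen down
FD 11.4: (0,0) -> (11.4,0) [heading=0, draw]
RT 180: heading 0 -> 180
RT 135: heading 180 -> 45
Final: pos=(11.4,0), heading=45, 1 segment(s) drawn

Segment endpoints: x in {0, 11.4}, y in {0}
xmin=0, ymin=0, xmax=11.4, ymax=0

Answer: 0 0 11.4 0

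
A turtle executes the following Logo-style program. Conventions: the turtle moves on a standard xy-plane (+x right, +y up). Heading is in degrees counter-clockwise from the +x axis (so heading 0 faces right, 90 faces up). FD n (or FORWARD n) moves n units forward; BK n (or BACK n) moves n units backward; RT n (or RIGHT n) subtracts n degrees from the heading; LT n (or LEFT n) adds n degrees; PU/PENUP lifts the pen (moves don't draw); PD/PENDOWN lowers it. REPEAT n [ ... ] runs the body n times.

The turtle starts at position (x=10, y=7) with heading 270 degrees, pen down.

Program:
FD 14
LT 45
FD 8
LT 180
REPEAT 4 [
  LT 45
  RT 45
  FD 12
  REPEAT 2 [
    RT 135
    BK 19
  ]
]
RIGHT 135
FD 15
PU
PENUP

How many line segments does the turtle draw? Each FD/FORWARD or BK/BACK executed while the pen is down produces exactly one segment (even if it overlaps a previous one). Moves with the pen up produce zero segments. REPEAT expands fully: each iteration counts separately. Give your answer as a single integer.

Executing turtle program step by step:
Start: pos=(10,7), heading=270, pen down
FD 14: (10,7) -> (10,-7) [heading=270, draw]
LT 45: heading 270 -> 315
FD 8: (10,-7) -> (15.657,-12.657) [heading=315, draw]
LT 180: heading 315 -> 135
REPEAT 4 [
  -- iteration 1/4 --
  LT 45: heading 135 -> 180
  RT 45: heading 180 -> 135
  FD 12: (15.657,-12.657) -> (7.172,-4.172) [heading=135, draw]
  REPEAT 2 [
    -- iteration 1/2 --
    RT 135: heading 135 -> 0
    BK 19: (7.172,-4.172) -> (-11.828,-4.172) [heading=0, draw]
    -- iteration 2/2 --
    RT 135: heading 0 -> 225
    BK 19: (-11.828,-4.172) -> (1.607,9.263) [heading=225, draw]
  ]
  -- iteration 2/4 --
  LT 45: heading 225 -> 270
  RT 45: heading 270 -> 225
  FD 12: (1.607,9.263) -> (-6.879,0.778) [heading=225, draw]
  REPEAT 2 [
    -- iteration 1/2 --
    RT 135: heading 225 -> 90
    BK 19: (-6.879,0.778) -> (-6.879,-18.222) [heading=90, draw]
    -- iteration 2/2 --
    RT 135: heading 90 -> 315
    BK 19: (-6.879,-18.222) -> (-20.314,-4.787) [heading=315, draw]
  ]
  -- iteration 3/4 --
  LT 45: heading 315 -> 0
  RT 45: heading 0 -> 315
  FD 12: (-20.314,-4.787) -> (-11.828,-13.272) [heading=315, draw]
  REPEAT 2 [
    -- iteration 1/2 --
    RT 135: heading 315 -> 180
    BK 19: (-11.828,-13.272) -> (7.172,-13.272) [heading=180, draw]
    -- iteration 2/2 --
    RT 135: heading 180 -> 45
    BK 19: (7.172,-13.272) -> (-6.263,-26.707) [heading=45, draw]
  ]
  -- iteration 4/4 --
  LT 45: heading 45 -> 90
  RT 45: heading 90 -> 45
  FD 12: (-6.263,-26.707) -> (2.222,-18.222) [heading=45, draw]
  REPEAT 2 [
    -- iteration 1/2 --
    RT 135: heading 45 -> 270
    BK 19: (2.222,-18.222) -> (2.222,0.778) [heading=270, draw]
    -- iteration 2/2 --
    RT 135: heading 270 -> 135
    BK 19: (2.222,0.778) -> (15.657,-12.657) [heading=135, draw]
  ]
]
RT 135: heading 135 -> 0
FD 15: (15.657,-12.657) -> (30.657,-12.657) [heading=0, draw]
PU: pen up
PU: pen up
Final: pos=(30.657,-12.657), heading=0, 15 segment(s) drawn
Segments drawn: 15

Answer: 15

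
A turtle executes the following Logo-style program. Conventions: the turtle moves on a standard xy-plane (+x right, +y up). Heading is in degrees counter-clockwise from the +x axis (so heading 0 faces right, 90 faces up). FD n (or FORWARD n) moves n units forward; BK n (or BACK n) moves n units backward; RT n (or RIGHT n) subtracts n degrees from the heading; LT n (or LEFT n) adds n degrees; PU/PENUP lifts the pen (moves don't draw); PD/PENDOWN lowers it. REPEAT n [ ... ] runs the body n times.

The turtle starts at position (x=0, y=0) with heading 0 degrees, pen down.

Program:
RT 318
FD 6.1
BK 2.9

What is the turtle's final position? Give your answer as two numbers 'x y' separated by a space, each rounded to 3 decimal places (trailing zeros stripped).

Executing turtle program step by step:
Start: pos=(0,0), heading=0, pen down
RT 318: heading 0 -> 42
FD 6.1: (0,0) -> (4.533,4.082) [heading=42, draw]
BK 2.9: (4.533,4.082) -> (2.378,2.141) [heading=42, draw]
Final: pos=(2.378,2.141), heading=42, 2 segment(s) drawn

Answer: 2.378 2.141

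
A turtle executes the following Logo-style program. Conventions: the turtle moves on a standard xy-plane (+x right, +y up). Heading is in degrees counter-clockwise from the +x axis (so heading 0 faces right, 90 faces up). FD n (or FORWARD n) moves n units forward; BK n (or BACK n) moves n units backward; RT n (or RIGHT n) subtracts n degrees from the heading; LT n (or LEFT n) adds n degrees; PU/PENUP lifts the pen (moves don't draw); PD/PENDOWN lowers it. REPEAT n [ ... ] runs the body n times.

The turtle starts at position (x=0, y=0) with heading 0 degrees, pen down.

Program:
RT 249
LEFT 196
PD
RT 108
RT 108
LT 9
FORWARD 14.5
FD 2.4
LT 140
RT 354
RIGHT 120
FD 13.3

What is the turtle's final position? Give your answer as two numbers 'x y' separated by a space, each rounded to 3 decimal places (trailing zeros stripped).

Executing turtle program step by step:
Start: pos=(0,0), heading=0, pen down
RT 249: heading 0 -> 111
LT 196: heading 111 -> 307
PD: pen down
RT 108: heading 307 -> 199
RT 108: heading 199 -> 91
LT 9: heading 91 -> 100
FD 14.5: (0,0) -> (-2.518,14.28) [heading=100, draw]
FD 2.4: (-2.518,14.28) -> (-2.935,16.643) [heading=100, draw]
LT 140: heading 100 -> 240
RT 354: heading 240 -> 246
RT 120: heading 246 -> 126
FD 13.3: (-2.935,16.643) -> (-10.752,27.403) [heading=126, draw]
Final: pos=(-10.752,27.403), heading=126, 3 segment(s) drawn

Answer: -10.752 27.403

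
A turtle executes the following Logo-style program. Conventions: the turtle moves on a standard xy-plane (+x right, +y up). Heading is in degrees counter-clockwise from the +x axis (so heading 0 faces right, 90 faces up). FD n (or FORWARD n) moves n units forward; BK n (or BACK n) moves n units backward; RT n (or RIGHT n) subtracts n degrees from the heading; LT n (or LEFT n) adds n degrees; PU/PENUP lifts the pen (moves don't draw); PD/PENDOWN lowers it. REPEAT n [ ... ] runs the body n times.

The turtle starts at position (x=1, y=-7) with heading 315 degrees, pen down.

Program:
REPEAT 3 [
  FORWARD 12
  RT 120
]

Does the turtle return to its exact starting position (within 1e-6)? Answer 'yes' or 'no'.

Executing turtle program step by step:
Start: pos=(1,-7), heading=315, pen down
REPEAT 3 [
  -- iteration 1/3 --
  FD 12: (1,-7) -> (9.485,-15.485) [heading=315, draw]
  RT 120: heading 315 -> 195
  -- iteration 2/3 --
  FD 12: (9.485,-15.485) -> (-2.106,-18.591) [heading=195, draw]
  RT 120: heading 195 -> 75
  -- iteration 3/3 --
  FD 12: (-2.106,-18.591) -> (1,-7) [heading=75, draw]
  RT 120: heading 75 -> 315
]
Final: pos=(1,-7), heading=315, 3 segment(s) drawn

Start position: (1, -7)
Final position: (1, -7)
Distance = 0; < 1e-6 -> CLOSED

Answer: yes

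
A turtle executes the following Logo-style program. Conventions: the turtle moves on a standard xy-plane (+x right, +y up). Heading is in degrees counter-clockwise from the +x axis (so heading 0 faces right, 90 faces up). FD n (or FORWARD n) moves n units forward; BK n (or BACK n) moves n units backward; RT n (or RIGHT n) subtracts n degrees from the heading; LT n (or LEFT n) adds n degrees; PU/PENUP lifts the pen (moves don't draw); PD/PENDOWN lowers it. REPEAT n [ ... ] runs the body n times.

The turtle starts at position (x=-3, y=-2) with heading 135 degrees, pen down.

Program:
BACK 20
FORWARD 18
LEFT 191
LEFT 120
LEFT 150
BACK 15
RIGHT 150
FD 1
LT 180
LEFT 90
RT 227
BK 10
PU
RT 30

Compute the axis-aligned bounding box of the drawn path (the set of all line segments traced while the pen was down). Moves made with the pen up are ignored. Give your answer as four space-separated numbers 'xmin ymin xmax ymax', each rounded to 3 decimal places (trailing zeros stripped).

Executing turtle program step by step:
Start: pos=(-3,-2), heading=135, pen down
BK 20: (-3,-2) -> (11.142,-16.142) [heading=135, draw]
FD 18: (11.142,-16.142) -> (-1.586,-3.414) [heading=135, draw]
LT 191: heading 135 -> 326
LT 120: heading 326 -> 86
LT 150: heading 86 -> 236
BK 15: (-1.586,-3.414) -> (6.802,9.021) [heading=236, draw]
RT 150: heading 236 -> 86
FD 1: (6.802,9.021) -> (6.872,10.019) [heading=86, draw]
LT 180: heading 86 -> 266
LT 90: heading 266 -> 356
RT 227: heading 356 -> 129
BK 10: (6.872,10.019) -> (13.165,2.247) [heading=129, draw]
PU: pen up
RT 30: heading 129 -> 99
Final: pos=(13.165,2.247), heading=99, 5 segment(s) drawn

Segment endpoints: x in {-3, -1.586, 6.802, 6.872, 11.142, 13.165}, y in {-16.142, -3.414, -2, 2.247, 9.021, 10.019}
xmin=-3, ymin=-16.142, xmax=13.165, ymax=10.019

Answer: -3 -16.142 13.165 10.019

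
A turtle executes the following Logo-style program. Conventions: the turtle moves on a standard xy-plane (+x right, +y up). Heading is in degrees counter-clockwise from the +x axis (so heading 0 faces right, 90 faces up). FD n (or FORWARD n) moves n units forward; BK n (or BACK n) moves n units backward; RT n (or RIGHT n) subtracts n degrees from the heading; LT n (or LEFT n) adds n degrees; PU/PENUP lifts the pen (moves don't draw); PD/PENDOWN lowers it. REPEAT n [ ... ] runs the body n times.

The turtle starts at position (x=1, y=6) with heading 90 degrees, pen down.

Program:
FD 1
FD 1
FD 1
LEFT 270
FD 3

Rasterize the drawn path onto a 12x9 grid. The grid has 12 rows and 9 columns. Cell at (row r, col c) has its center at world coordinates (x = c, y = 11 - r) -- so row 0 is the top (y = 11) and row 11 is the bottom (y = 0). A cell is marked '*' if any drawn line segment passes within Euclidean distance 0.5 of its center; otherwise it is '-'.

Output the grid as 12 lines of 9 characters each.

Segment 0: (1,6) -> (1,7)
Segment 1: (1,7) -> (1,8)
Segment 2: (1,8) -> (1,9)
Segment 3: (1,9) -> (4,9)

Answer: ---------
---------
-****----
-*-------
-*-------
-*-------
---------
---------
---------
---------
---------
---------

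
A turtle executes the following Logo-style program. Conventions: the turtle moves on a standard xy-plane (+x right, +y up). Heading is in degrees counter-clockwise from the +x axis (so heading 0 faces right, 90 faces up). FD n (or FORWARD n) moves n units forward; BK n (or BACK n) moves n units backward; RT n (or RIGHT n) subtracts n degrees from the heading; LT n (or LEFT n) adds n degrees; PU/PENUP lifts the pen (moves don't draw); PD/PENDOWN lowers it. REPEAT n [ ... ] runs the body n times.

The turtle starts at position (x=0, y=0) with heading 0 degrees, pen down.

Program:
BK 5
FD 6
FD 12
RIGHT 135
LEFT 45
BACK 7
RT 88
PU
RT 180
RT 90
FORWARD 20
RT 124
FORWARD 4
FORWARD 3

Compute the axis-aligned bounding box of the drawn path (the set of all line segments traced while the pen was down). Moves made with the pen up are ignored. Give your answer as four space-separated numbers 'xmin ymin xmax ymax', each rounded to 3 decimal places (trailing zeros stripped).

Executing turtle program step by step:
Start: pos=(0,0), heading=0, pen down
BK 5: (0,0) -> (-5,0) [heading=0, draw]
FD 6: (-5,0) -> (1,0) [heading=0, draw]
FD 12: (1,0) -> (13,0) [heading=0, draw]
RT 135: heading 0 -> 225
LT 45: heading 225 -> 270
BK 7: (13,0) -> (13,7) [heading=270, draw]
RT 88: heading 270 -> 182
PU: pen up
RT 180: heading 182 -> 2
RT 90: heading 2 -> 272
FD 20: (13,7) -> (13.698,-12.988) [heading=272, move]
RT 124: heading 272 -> 148
FD 4: (13.698,-12.988) -> (10.306,-10.868) [heading=148, move]
FD 3: (10.306,-10.868) -> (7.762,-9.278) [heading=148, move]
Final: pos=(7.762,-9.278), heading=148, 4 segment(s) drawn

Segment endpoints: x in {-5, 0, 1, 13}, y in {0, 7}
xmin=-5, ymin=0, xmax=13, ymax=7

Answer: -5 0 13 7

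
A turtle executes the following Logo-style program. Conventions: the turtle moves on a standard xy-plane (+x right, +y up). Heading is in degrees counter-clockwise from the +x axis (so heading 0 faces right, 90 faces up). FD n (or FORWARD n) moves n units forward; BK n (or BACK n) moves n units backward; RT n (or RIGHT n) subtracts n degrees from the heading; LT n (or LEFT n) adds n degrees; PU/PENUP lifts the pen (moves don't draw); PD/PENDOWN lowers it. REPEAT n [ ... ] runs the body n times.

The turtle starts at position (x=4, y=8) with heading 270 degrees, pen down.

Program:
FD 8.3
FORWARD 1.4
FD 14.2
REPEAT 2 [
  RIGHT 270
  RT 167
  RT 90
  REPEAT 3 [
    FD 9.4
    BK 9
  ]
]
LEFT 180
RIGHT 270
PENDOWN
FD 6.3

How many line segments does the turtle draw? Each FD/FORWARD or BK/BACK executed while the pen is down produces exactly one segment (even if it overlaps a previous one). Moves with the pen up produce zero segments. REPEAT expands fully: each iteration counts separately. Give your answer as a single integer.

Answer: 16

Derivation:
Executing turtle program step by step:
Start: pos=(4,8), heading=270, pen down
FD 8.3: (4,8) -> (4,-0.3) [heading=270, draw]
FD 1.4: (4,-0.3) -> (4,-1.7) [heading=270, draw]
FD 14.2: (4,-1.7) -> (4,-15.9) [heading=270, draw]
REPEAT 2 [
  -- iteration 1/2 --
  RT 270: heading 270 -> 0
  RT 167: heading 0 -> 193
  RT 90: heading 193 -> 103
  REPEAT 3 [
    -- iteration 1/3 --
    FD 9.4: (4,-15.9) -> (1.885,-6.741) [heading=103, draw]
    BK 9: (1.885,-6.741) -> (3.91,-15.51) [heading=103, draw]
    -- iteration 2/3 --
    FD 9.4: (3.91,-15.51) -> (1.795,-6.351) [heading=103, draw]
    BK 9: (1.795,-6.351) -> (3.82,-15.121) [heading=103, draw]
    -- iteration 3/3 --
    FD 9.4: (3.82,-15.121) -> (1.705,-5.961) [heading=103, draw]
    BK 9: (1.705,-5.961) -> (3.73,-14.731) [heading=103, draw]
  ]
  -- iteration 2/2 --
  RT 270: heading 103 -> 193
  RT 167: heading 193 -> 26
  RT 90: heading 26 -> 296
  REPEAT 3 [
    -- iteration 1/3 --
    FD 9.4: (3.73,-14.731) -> (7.851,-23.179) [heading=296, draw]
    BK 9: (7.851,-23.179) -> (3.905,-15.09) [heading=296, draw]
    -- iteration 2/3 --
    FD 9.4: (3.905,-15.09) -> (8.026,-23.539) [heading=296, draw]
    BK 9: (8.026,-23.539) -> (4.081,-15.45) [heading=296, draw]
    -- iteration 3/3 --
    FD 9.4: (4.081,-15.45) -> (8.201,-23.898) [heading=296, draw]
    BK 9: (8.201,-23.898) -> (4.256,-15.809) [heading=296, draw]
  ]
]
LT 180: heading 296 -> 116
RT 270: heading 116 -> 206
PD: pen down
FD 6.3: (4.256,-15.809) -> (-1.406,-18.571) [heading=206, draw]
Final: pos=(-1.406,-18.571), heading=206, 16 segment(s) drawn
Segments drawn: 16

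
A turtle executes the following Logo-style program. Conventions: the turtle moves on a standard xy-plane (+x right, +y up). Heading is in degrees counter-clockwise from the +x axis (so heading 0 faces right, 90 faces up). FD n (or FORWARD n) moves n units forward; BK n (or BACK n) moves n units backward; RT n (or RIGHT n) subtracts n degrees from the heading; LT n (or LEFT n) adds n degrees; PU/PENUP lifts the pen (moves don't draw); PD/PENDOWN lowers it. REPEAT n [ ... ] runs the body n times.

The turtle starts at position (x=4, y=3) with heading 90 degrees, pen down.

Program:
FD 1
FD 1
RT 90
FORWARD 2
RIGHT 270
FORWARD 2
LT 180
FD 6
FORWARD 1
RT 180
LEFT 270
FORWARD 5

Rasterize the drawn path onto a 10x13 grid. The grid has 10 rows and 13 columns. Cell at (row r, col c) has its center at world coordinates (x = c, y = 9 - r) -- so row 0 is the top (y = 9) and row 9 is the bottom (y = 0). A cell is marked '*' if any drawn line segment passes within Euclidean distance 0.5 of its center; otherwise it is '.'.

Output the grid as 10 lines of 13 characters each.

Segment 0: (4,3) -> (4,4)
Segment 1: (4,4) -> (4,5)
Segment 2: (4,5) -> (6,5)
Segment 3: (6,5) -> (6,7)
Segment 4: (6,7) -> (6,1)
Segment 5: (6,1) -> (6,0)
Segment 6: (6,0) -> (11,0)

Answer: .............
.............
......*......
......*......
....***......
....*.*......
....*.*......
......*......
......*......
......******.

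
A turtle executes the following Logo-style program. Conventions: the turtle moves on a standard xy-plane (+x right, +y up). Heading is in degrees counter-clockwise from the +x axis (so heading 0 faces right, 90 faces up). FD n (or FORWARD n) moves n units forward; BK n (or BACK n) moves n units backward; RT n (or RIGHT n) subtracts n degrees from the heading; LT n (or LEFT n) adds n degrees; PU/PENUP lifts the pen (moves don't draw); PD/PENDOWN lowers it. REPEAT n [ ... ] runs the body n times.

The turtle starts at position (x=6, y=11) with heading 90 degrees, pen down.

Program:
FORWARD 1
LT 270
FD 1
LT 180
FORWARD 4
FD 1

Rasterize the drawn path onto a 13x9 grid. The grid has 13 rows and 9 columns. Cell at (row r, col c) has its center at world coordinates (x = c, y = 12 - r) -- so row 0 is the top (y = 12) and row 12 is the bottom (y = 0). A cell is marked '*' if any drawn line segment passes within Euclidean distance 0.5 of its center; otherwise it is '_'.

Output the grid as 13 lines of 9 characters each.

Answer: __******_
______*__
_________
_________
_________
_________
_________
_________
_________
_________
_________
_________
_________

Derivation:
Segment 0: (6,11) -> (6,12)
Segment 1: (6,12) -> (7,12)
Segment 2: (7,12) -> (3,12)
Segment 3: (3,12) -> (2,12)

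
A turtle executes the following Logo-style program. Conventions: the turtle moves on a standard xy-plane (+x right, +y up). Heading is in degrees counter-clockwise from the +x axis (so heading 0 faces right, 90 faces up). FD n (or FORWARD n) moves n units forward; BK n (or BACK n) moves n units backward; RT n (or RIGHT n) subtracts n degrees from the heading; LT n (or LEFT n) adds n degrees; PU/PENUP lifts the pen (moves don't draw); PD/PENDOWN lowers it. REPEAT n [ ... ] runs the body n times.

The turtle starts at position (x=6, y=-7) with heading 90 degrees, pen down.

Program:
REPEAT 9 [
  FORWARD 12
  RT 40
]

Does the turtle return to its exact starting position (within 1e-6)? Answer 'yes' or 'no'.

Executing turtle program step by step:
Start: pos=(6,-7), heading=90, pen down
REPEAT 9 [
  -- iteration 1/9 --
  FD 12: (6,-7) -> (6,5) [heading=90, draw]
  RT 40: heading 90 -> 50
  -- iteration 2/9 --
  FD 12: (6,5) -> (13.713,14.193) [heading=50, draw]
  RT 40: heading 50 -> 10
  -- iteration 3/9 --
  FD 12: (13.713,14.193) -> (25.531,16.276) [heading=10, draw]
  RT 40: heading 10 -> 330
  -- iteration 4/9 --
  FD 12: (25.531,16.276) -> (35.923,10.276) [heading=330, draw]
  RT 40: heading 330 -> 290
  -- iteration 5/9 --
  FD 12: (35.923,10.276) -> (40.028,-1) [heading=290, draw]
  RT 40: heading 290 -> 250
  -- iteration 6/9 --
  FD 12: (40.028,-1) -> (35.923,-12.276) [heading=250, draw]
  RT 40: heading 250 -> 210
  -- iteration 7/9 --
  FD 12: (35.923,-12.276) -> (25.531,-18.276) [heading=210, draw]
  RT 40: heading 210 -> 170
  -- iteration 8/9 --
  FD 12: (25.531,-18.276) -> (13.713,-16.193) [heading=170, draw]
  RT 40: heading 170 -> 130
  -- iteration 9/9 --
  FD 12: (13.713,-16.193) -> (6,-7) [heading=130, draw]
  RT 40: heading 130 -> 90
]
Final: pos=(6,-7), heading=90, 9 segment(s) drawn

Start position: (6, -7)
Final position: (6, -7)
Distance = 0; < 1e-6 -> CLOSED

Answer: yes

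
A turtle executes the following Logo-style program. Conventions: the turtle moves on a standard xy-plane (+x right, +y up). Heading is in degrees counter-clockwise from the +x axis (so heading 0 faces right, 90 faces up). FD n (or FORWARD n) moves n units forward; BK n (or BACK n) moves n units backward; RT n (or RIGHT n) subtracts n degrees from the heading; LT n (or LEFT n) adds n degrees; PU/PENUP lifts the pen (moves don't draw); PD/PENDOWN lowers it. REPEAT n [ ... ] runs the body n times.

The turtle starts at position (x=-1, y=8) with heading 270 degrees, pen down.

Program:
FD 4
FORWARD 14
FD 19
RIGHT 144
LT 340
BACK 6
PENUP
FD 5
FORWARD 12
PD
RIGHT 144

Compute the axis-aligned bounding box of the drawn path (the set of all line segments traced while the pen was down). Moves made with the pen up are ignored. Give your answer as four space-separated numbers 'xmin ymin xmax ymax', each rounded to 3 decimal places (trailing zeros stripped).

Executing turtle program step by step:
Start: pos=(-1,8), heading=270, pen down
FD 4: (-1,8) -> (-1,4) [heading=270, draw]
FD 14: (-1,4) -> (-1,-10) [heading=270, draw]
FD 19: (-1,-10) -> (-1,-29) [heading=270, draw]
RT 144: heading 270 -> 126
LT 340: heading 126 -> 106
BK 6: (-1,-29) -> (0.654,-34.768) [heading=106, draw]
PU: pen up
FD 5: (0.654,-34.768) -> (-0.724,-29.961) [heading=106, move]
FD 12: (-0.724,-29.961) -> (-4.032,-18.426) [heading=106, move]
PD: pen down
RT 144: heading 106 -> 322
Final: pos=(-4.032,-18.426), heading=322, 4 segment(s) drawn

Segment endpoints: x in {-1, -1, -1, -1, 0.654}, y in {-34.768, -29, -10, 4, 8}
xmin=-1, ymin=-34.768, xmax=0.654, ymax=8

Answer: -1 -34.768 0.654 8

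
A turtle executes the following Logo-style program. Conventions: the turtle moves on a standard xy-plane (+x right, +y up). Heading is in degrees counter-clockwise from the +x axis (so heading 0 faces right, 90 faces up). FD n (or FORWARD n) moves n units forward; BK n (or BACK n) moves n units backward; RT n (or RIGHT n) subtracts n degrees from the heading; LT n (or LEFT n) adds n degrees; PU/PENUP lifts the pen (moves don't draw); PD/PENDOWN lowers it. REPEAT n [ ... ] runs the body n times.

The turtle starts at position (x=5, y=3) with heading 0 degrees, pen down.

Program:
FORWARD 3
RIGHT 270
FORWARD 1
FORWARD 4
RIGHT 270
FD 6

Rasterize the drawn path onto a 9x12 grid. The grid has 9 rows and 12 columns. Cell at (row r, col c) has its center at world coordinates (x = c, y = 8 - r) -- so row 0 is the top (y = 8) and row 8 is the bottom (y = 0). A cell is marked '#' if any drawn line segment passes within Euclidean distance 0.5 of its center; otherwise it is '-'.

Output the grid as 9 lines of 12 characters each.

Answer: --#######---
--------#---
--------#---
--------#---
--------#---
-----####---
------------
------------
------------

Derivation:
Segment 0: (5,3) -> (8,3)
Segment 1: (8,3) -> (8,4)
Segment 2: (8,4) -> (8,8)
Segment 3: (8,8) -> (2,8)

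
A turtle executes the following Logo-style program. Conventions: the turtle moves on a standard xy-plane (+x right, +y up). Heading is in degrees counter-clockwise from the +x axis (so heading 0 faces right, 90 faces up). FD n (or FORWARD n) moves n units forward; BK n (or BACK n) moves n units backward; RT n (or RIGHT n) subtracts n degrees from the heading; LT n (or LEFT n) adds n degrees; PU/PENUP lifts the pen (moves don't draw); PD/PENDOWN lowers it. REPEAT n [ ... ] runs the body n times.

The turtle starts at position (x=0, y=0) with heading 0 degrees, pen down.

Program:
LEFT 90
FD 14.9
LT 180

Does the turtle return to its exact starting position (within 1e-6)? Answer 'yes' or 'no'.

Answer: no

Derivation:
Executing turtle program step by step:
Start: pos=(0,0), heading=0, pen down
LT 90: heading 0 -> 90
FD 14.9: (0,0) -> (0,14.9) [heading=90, draw]
LT 180: heading 90 -> 270
Final: pos=(0,14.9), heading=270, 1 segment(s) drawn

Start position: (0, 0)
Final position: (0, 14.9)
Distance = 14.9; >= 1e-6 -> NOT closed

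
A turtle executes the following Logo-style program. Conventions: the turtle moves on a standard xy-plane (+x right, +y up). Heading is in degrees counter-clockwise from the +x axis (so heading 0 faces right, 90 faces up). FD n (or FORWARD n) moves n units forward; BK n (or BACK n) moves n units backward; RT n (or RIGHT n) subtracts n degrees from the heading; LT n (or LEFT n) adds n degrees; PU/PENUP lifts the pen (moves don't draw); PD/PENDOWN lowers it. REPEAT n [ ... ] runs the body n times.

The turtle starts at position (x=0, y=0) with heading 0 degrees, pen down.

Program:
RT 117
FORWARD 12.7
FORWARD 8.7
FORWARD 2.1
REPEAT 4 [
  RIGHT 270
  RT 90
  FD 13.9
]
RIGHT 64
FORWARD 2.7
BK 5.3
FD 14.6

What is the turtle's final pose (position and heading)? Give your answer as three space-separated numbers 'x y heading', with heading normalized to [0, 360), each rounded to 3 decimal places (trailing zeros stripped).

Executing turtle program step by step:
Start: pos=(0,0), heading=0, pen down
RT 117: heading 0 -> 243
FD 12.7: (0,0) -> (-5.766,-11.316) [heading=243, draw]
FD 8.7: (-5.766,-11.316) -> (-9.715,-19.068) [heading=243, draw]
FD 2.1: (-9.715,-19.068) -> (-10.669,-20.939) [heading=243, draw]
REPEAT 4 [
  -- iteration 1/4 --
  RT 270: heading 243 -> 333
  RT 90: heading 333 -> 243
  FD 13.9: (-10.669,-20.939) -> (-16.979,-33.324) [heading=243, draw]
  -- iteration 2/4 --
  RT 270: heading 243 -> 333
  RT 90: heading 333 -> 243
  FD 13.9: (-16.979,-33.324) -> (-23.29,-45.709) [heading=243, draw]
  -- iteration 3/4 --
  RT 270: heading 243 -> 333
  RT 90: heading 333 -> 243
  FD 13.9: (-23.29,-45.709) -> (-29.6,-58.094) [heading=243, draw]
  -- iteration 4/4 --
  RT 270: heading 243 -> 333
  RT 90: heading 333 -> 243
  FD 13.9: (-29.6,-58.094) -> (-35.911,-70.479) [heading=243, draw]
]
RT 64: heading 243 -> 179
FD 2.7: (-35.911,-70.479) -> (-38.61,-70.431) [heading=179, draw]
BK 5.3: (-38.61,-70.431) -> (-33.311,-70.524) [heading=179, draw]
FD 14.6: (-33.311,-70.524) -> (-47.909,-70.269) [heading=179, draw]
Final: pos=(-47.909,-70.269), heading=179, 10 segment(s) drawn

Answer: -47.909 -70.269 179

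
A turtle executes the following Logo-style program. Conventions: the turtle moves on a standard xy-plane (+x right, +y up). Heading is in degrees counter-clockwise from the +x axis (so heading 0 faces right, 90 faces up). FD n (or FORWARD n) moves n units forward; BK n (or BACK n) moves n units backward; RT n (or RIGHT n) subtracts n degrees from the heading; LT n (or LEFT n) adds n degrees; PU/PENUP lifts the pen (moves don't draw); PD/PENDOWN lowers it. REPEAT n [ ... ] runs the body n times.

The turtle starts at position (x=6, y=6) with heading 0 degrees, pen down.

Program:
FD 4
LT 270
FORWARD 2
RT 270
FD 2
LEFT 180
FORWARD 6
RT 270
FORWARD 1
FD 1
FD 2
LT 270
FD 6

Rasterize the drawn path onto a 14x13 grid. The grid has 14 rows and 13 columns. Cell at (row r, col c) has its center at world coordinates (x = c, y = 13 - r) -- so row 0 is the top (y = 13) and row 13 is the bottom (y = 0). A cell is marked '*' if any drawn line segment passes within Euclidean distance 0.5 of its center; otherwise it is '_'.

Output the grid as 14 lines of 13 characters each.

Answer: _____________
_____________
_____________
_____________
_____________
_____________
_____________
______*****__
__________*__
______*******
______*______
______*______
______*______
*******______

Derivation:
Segment 0: (6,6) -> (10,6)
Segment 1: (10,6) -> (10,4)
Segment 2: (10,4) -> (12,4)
Segment 3: (12,4) -> (6,4)
Segment 4: (6,4) -> (6,3)
Segment 5: (6,3) -> (6,2)
Segment 6: (6,2) -> (6,0)
Segment 7: (6,0) -> (0,0)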